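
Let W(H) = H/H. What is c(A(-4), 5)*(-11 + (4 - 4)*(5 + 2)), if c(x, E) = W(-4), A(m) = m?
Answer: -11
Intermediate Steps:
W(H) = 1
c(x, E) = 1
c(A(-4), 5)*(-11 + (4 - 4)*(5 + 2)) = 1*(-11 + (4 - 4)*(5 + 2)) = 1*(-11 + 0*7) = 1*(-11 + 0) = 1*(-11) = -11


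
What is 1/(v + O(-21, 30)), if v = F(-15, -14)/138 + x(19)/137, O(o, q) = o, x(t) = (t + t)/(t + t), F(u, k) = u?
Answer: -6302/132981 ≈ -0.047390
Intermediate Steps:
x(t) = 1 (x(t) = (2*t)/((2*t)) = (2*t)*(1/(2*t)) = 1)
v = -639/6302 (v = -15/138 + 1/137 = -15*1/138 + 1*(1/137) = -5/46 + 1/137 = -639/6302 ≈ -0.10140)
1/(v + O(-21, 30)) = 1/(-639/6302 - 21) = 1/(-132981/6302) = -6302/132981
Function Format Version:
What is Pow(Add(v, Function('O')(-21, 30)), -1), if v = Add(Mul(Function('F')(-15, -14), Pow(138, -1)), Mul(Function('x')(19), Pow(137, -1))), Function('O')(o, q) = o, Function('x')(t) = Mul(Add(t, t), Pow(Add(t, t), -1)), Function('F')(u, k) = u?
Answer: Rational(-6302, 132981) ≈ -0.047390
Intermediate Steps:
Function('x')(t) = 1 (Function('x')(t) = Mul(Mul(2, t), Pow(Mul(2, t), -1)) = Mul(Mul(2, t), Mul(Rational(1, 2), Pow(t, -1))) = 1)
v = Rational(-639, 6302) (v = Add(Mul(-15, Pow(138, -1)), Mul(1, Pow(137, -1))) = Add(Mul(-15, Rational(1, 138)), Mul(1, Rational(1, 137))) = Add(Rational(-5, 46), Rational(1, 137)) = Rational(-639, 6302) ≈ -0.10140)
Pow(Add(v, Function('O')(-21, 30)), -1) = Pow(Add(Rational(-639, 6302), -21), -1) = Pow(Rational(-132981, 6302), -1) = Rational(-6302, 132981)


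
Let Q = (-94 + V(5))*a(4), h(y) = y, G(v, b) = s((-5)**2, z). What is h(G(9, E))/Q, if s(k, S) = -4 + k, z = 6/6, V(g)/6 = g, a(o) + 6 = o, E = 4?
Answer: 21/128 ≈ 0.16406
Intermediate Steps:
a(o) = -6 + o
V(g) = 6*g
z = 1 (z = 6*(1/6) = 1)
G(v, b) = 21 (G(v, b) = -4 + (-5)**2 = -4 + 25 = 21)
Q = 128 (Q = (-94 + 6*5)*(-6 + 4) = (-94 + 30)*(-2) = -64*(-2) = 128)
h(G(9, E))/Q = 21/128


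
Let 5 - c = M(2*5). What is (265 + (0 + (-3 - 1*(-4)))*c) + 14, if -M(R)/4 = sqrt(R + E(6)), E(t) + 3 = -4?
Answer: 284 + 4*sqrt(3) ≈ 290.93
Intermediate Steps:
E(t) = -7 (E(t) = -3 - 4 = -7)
M(R) = -4*sqrt(-7 + R) (M(R) = -4*sqrt(R - 7) = -4*sqrt(-7 + R))
c = 5 + 4*sqrt(3) (c = 5 - (-4)*sqrt(-7 + 2*5) = 5 - (-4)*sqrt(-7 + 10) = 5 - (-4)*sqrt(3) = 5 + 4*sqrt(3) ≈ 11.928)
(265 + (0 + (-3 - 1*(-4)))*c) + 14 = (265 + (0 + (-3 - 1*(-4)))*(5 + 4*sqrt(3))) + 14 = (265 + (0 + (-3 + 4))*(5 + 4*sqrt(3))) + 14 = (265 + (0 + 1)*(5 + 4*sqrt(3))) + 14 = (265 + 1*(5 + 4*sqrt(3))) + 14 = (265 + (5 + 4*sqrt(3))) + 14 = (270 + 4*sqrt(3)) + 14 = 284 + 4*sqrt(3)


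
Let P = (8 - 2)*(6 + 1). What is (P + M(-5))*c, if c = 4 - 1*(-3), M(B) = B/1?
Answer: 259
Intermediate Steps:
M(B) = B (M(B) = B*1 = B)
P = 42 (P = 6*7 = 42)
c = 7 (c = 4 + 3 = 7)
(P + M(-5))*c = (42 - 5)*7 = 37*7 = 259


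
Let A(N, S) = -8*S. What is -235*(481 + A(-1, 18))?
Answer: -79195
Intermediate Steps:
-235*(481 + A(-1, 18)) = -235*(481 - 8*18) = -235*(481 - 144) = -235*337 = -79195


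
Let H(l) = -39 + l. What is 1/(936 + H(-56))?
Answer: 1/841 ≈ 0.0011891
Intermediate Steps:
1/(936 + H(-56)) = 1/(936 + (-39 - 56)) = 1/(936 - 95) = 1/841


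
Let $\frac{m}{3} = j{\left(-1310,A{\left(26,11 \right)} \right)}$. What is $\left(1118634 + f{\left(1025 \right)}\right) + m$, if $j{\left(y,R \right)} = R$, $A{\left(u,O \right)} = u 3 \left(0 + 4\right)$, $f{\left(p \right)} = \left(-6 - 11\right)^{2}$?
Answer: $1119859$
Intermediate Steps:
$f{\left(p \right)} = 289$ ($f{\left(p \right)} = \left(-17\right)^{2} = 289$)
$A{\left(u,O \right)} = 12 u$ ($A{\left(u,O \right)} = 3 u 4 = 12 u$)
$m = 936$ ($m = 3 \cdot 12 \cdot 26 = 3 \cdot 312 = 936$)
$\left(1118634 + f{\left(1025 \right)}\right) + m = \left(1118634 + 289\right) + 936 = 1118923 + 936 = 1119859$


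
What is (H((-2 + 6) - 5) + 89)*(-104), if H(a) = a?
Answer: -9152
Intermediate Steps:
(H((-2 + 6) - 5) + 89)*(-104) = (((-2 + 6) - 5) + 89)*(-104) = ((4 - 5) + 89)*(-104) = (-1 + 89)*(-104) = 88*(-104) = -9152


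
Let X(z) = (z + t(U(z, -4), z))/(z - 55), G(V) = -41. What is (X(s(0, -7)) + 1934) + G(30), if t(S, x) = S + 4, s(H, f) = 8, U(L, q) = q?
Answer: 88963/47 ≈ 1892.8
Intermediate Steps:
t(S, x) = 4 + S
X(z) = z/(-55 + z) (X(z) = (z + (4 - 4))/(z - 55) = (z + 0)/(-55 + z) = z/(-55 + z))
(X(s(0, -7)) + 1934) + G(30) = (8/(-55 + 8) + 1934) - 41 = (8/(-47) + 1934) - 41 = (8*(-1/47) + 1934) - 41 = (-8/47 + 1934) - 41 = 90890/47 - 41 = 88963/47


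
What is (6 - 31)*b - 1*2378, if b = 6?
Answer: -2528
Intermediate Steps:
(6 - 31)*b - 1*2378 = (6 - 31)*6 - 1*2378 = -25*6 - 2378 = -150 - 2378 = -2528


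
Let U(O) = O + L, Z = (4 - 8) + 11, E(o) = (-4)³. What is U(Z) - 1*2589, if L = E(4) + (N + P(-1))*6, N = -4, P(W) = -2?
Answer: -2682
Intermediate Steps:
E(o) = -64
Z = 7 (Z = -4 + 11 = 7)
L = -100 (L = -64 + (-4 - 2)*6 = -64 - 6*6 = -64 - 36 = -100)
U(O) = -100 + O (U(O) = O - 100 = -100 + O)
U(Z) - 1*2589 = (-100 + 7) - 1*2589 = -93 - 2589 = -2682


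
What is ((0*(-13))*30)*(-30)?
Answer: 0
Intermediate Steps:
((0*(-13))*30)*(-30) = (0*30)*(-30) = 0*(-30) = 0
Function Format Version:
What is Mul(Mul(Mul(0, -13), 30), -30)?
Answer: 0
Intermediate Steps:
Mul(Mul(Mul(0, -13), 30), -30) = Mul(Mul(0, 30), -30) = Mul(0, -30) = 0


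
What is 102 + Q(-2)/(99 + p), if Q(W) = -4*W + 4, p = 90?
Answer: 6430/63 ≈ 102.06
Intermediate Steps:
Q(W) = 4 - 4*W
102 + Q(-2)/(99 + p) = 102 + (4 - 4*(-2))/(99 + 90) = 102 + (4 + 8)/189 = 102 + (1/189)*12 = 102 + 4/63 = 6430/63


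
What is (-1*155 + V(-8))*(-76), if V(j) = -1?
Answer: 11856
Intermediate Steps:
(-1*155 + V(-8))*(-76) = (-1*155 - 1)*(-76) = (-155 - 1)*(-76) = -156*(-76) = 11856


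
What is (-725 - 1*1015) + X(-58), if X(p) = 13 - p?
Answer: -1669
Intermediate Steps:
(-725 - 1*1015) + X(-58) = (-725 - 1*1015) + (13 - 1*(-58)) = (-725 - 1015) + (13 + 58) = -1740 + 71 = -1669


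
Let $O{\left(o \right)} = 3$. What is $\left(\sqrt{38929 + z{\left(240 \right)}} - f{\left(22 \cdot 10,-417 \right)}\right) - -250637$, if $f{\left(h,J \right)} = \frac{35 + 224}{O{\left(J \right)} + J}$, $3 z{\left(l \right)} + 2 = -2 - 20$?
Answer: $\frac{103763977}{414} + \sqrt{38921} \approx 2.5084 \cdot 10^{5}$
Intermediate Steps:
$z{\left(l \right)} = -8$ ($z{\left(l \right)} = - \frac{2}{3} + \frac{-2 - 20}{3} = - \frac{2}{3} + \frac{1}{3} \left(-22\right) = - \frac{2}{3} - \frac{22}{3} = -8$)
$f{\left(h,J \right)} = \frac{259}{3 + J}$ ($f{\left(h,J \right)} = \frac{35 + 224}{3 + J} = \frac{259}{3 + J}$)
$\left(\sqrt{38929 + z{\left(240 \right)}} - f{\left(22 \cdot 10,-417 \right)}\right) - -250637 = \left(\sqrt{38929 - 8} - \frac{259}{3 - 417}\right) - -250637 = \left(\sqrt{38921} - \frac{259}{-414}\right) + 250637 = \left(\sqrt{38921} - 259 \left(- \frac{1}{414}\right)\right) + 250637 = \left(\sqrt{38921} - - \frac{259}{414}\right) + 250637 = \left(\sqrt{38921} + \frac{259}{414}\right) + 250637 = \left(\frac{259}{414} + \sqrt{38921}\right) + 250637 = \frac{103763977}{414} + \sqrt{38921}$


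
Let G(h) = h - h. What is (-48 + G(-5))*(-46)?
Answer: 2208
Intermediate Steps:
G(h) = 0
(-48 + G(-5))*(-46) = (-48 + 0)*(-46) = -48*(-46) = 2208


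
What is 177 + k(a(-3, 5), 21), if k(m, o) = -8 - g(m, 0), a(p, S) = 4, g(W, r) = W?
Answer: 165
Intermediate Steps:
k(m, o) = -8 - m
177 + k(a(-3, 5), 21) = 177 + (-8 - 1*4) = 177 + (-8 - 4) = 177 - 12 = 165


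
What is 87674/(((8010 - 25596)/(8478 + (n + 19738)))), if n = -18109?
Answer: -49228951/977 ≈ -50388.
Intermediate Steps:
87674/(((8010 - 25596)/(8478 + (n + 19738)))) = 87674/(((8010 - 25596)/(8478 + (-18109 + 19738)))) = 87674/((-17586/(8478 + 1629))) = 87674/((-17586/10107)) = 87674/((-17586*1/10107)) = 87674/(-1954/1123) = 87674*(-1123/1954) = -49228951/977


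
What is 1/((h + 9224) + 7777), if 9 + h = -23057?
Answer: -1/6065 ≈ -0.00016488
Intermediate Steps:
h = -23066 (h = -9 - 23057 = -23066)
1/((h + 9224) + 7777) = 1/((-23066 + 9224) + 7777) = 1/(-13842 + 7777) = 1/(-6065) = -1/6065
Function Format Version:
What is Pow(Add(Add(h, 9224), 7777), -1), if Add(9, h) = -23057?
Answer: Rational(-1, 6065) ≈ -0.00016488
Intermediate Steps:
h = -23066 (h = Add(-9, -23057) = -23066)
Pow(Add(Add(h, 9224), 7777), -1) = Pow(Add(Add(-23066, 9224), 7777), -1) = Pow(Add(-13842, 7777), -1) = Pow(-6065, -1) = Rational(-1, 6065)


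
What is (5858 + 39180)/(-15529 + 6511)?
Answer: -22519/4509 ≈ -4.9942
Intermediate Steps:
(5858 + 39180)/(-15529 + 6511) = 45038/(-9018) = 45038*(-1/9018) = -22519/4509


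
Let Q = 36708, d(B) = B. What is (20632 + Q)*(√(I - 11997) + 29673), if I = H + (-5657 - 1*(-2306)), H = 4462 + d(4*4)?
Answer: 1701449820 + 57340*I*√10870 ≈ 1.7014e+9 + 5.9782e+6*I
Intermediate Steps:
H = 4478 (H = 4462 + 4*4 = 4462 + 16 = 4478)
I = 1127 (I = 4478 + (-5657 - 1*(-2306)) = 4478 + (-5657 + 2306) = 4478 - 3351 = 1127)
(20632 + Q)*(√(I - 11997) + 29673) = (20632 + 36708)*(√(1127 - 11997) + 29673) = 57340*(√(-10870) + 29673) = 57340*(I*√10870 + 29673) = 57340*(29673 + I*√10870) = 1701449820 + 57340*I*√10870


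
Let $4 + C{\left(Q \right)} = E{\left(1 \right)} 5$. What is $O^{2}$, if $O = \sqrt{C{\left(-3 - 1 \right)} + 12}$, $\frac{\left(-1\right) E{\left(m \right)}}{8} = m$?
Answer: $-32$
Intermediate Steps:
$E{\left(m \right)} = - 8 m$
$C{\left(Q \right)} = -44$ ($C{\left(Q \right)} = -4 + \left(-8\right) 1 \cdot 5 = -4 - 40 = -44$)
$O = 4 i \sqrt{2}$ ($O = \sqrt{-44 + 12} = \sqrt{-32} = 4 i \sqrt{2} \approx 5.6569 i$)
$O^{2} = \left(4 i \sqrt{2}\right)^{2} = -32$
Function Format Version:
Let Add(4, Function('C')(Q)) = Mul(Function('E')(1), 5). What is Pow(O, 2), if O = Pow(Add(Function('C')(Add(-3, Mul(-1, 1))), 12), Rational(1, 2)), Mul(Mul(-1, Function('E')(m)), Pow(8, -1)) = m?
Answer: -32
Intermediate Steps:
Function('E')(m) = Mul(-8, m)
Function('C')(Q) = -44 (Function('C')(Q) = Add(-4, Mul(Mul(-8, 1), 5)) = Add(-4, Mul(-8, 5)) = Add(-4, -40) = -44)
O = Mul(4, I, Pow(2, Rational(1, 2))) (O = Pow(Add(-44, 12), Rational(1, 2)) = Pow(-32, Rational(1, 2)) = Mul(4, I, Pow(2, Rational(1, 2))) ≈ Mul(5.6569, I))
Pow(O, 2) = Pow(Mul(4, I, Pow(2, Rational(1, 2))), 2) = -32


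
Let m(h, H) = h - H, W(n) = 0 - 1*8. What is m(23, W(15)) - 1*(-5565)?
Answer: 5596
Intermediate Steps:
W(n) = -8 (W(n) = 0 - 8 = -8)
m(23, W(15)) - 1*(-5565) = (23 - 1*(-8)) - 1*(-5565) = (23 + 8) + 5565 = 31 + 5565 = 5596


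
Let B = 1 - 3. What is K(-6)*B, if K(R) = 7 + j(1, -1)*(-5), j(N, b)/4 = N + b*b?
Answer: 66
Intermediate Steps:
B = -2
j(N, b) = 4*N + 4*b² (j(N, b) = 4*(N + b*b) = 4*(N + b²) = 4*N + 4*b²)
K(R) = -33 (K(R) = 7 + (4*1 + 4*(-1)²)*(-5) = 7 + (4 + 4*1)*(-5) = 7 + (4 + 4)*(-5) = 7 + 8*(-5) = 7 - 40 = -33)
K(-6)*B = -33*(-2) = 66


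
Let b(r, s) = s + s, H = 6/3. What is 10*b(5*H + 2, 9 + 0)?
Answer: 180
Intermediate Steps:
H = 2 (H = 6*(⅓) = 2)
b(r, s) = 2*s
10*b(5*H + 2, 9 + 0) = 10*(2*(9 + 0)) = 10*(2*9) = 10*18 = 180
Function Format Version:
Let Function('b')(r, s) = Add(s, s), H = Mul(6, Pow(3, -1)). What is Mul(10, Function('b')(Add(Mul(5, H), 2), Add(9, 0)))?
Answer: 180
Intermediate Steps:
H = 2 (H = Mul(6, Rational(1, 3)) = 2)
Function('b')(r, s) = Mul(2, s)
Mul(10, Function('b')(Add(Mul(5, H), 2), Add(9, 0))) = Mul(10, Mul(2, Add(9, 0))) = Mul(10, Mul(2, 9)) = Mul(10, 18) = 180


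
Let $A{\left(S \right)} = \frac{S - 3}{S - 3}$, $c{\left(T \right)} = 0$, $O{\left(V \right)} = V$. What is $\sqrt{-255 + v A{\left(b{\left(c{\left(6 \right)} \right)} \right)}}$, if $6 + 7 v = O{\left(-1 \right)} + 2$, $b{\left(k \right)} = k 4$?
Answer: $\frac{i \sqrt{12530}}{7} \approx 15.991 i$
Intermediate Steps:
$b{\left(k \right)} = 4 k$
$A{\left(S \right)} = 1$ ($A{\left(S \right)} = \frac{-3 + S}{-3 + S} = 1$)
$v = - \frac{5}{7}$ ($v = - \frac{6}{7} + \frac{-1 + 2}{7} = - \frac{6}{7} + \frac{1}{7} \cdot 1 = - \frac{6}{7} + \frac{1}{7} = - \frac{5}{7} \approx -0.71429$)
$\sqrt{-255 + v A{\left(b{\left(c{\left(6 \right)} \right)} \right)}} = \sqrt{-255 - \frac{5}{7}} = \sqrt{- \frac{1790}{7}} = \frac{i \sqrt{12530}}{7}$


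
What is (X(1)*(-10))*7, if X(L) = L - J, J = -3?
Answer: -280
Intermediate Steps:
X(L) = 3 + L (X(L) = L - 1*(-3) = L + 3 = 3 + L)
(X(1)*(-10))*7 = ((3 + 1)*(-10))*7 = (4*(-10))*7 = -40*7 = -280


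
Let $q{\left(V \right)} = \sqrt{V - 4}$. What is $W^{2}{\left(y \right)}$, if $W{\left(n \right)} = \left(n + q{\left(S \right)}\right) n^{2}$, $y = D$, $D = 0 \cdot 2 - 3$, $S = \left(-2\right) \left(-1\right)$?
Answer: $567 - 486 i \sqrt{2} \approx 567.0 - 687.31 i$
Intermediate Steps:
$S = 2$
$q{\left(V \right)} = \sqrt{-4 + V}$
$D = -3$ ($D = 0 - 3 = -3$)
$y = -3$
$W{\left(n \right)} = n^{2} \left(n + i \sqrt{2}\right)$ ($W{\left(n \right)} = \left(n + \sqrt{-4 + 2}\right) n^{2} = \left(n + \sqrt{-2}\right) n^{2} = \left(n + i \sqrt{2}\right) n^{2} = n^{2} \left(n + i \sqrt{2}\right)$)
$W^{2}{\left(y \right)} = \left(\left(-3\right)^{2} \left(-3 + i \sqrt{2}\right)\right)^{2} = \left(9 \left(-3 + i \sqrt{2}\right)\right)^{2} = \left(-27 + 9 i \sqrt{2}\right)^{2}$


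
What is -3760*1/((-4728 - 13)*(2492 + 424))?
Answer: 940/3456189 ≈ 0.00027198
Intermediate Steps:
-3760*1/((-4728 - 13)*(2492 + 424)) = -3760/((-4741*2916)) = -3760/(-13824756) = -3760*(-1/13824756) = 940/3456189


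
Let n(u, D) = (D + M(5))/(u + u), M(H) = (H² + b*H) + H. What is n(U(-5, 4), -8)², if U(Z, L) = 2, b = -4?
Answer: ¼ ≈ 0.25000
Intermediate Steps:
M(H) = H² - 3*H (M(H) = (H² - 4*H) + H = H² - 3*H)
n(u, D) = (10 + D)/(2*u) (n(u, D) = (D + 5*(-3 + 5))/(u + u) = (D + 5*2)/((2*u)) = (D + 10)*(1/(2*u)) = (10 + D)*(1/(2*u)) = (10 + D)/(2*u))
n(U(-5, 4), -8)² = ((½)*(10 - 8)/2)² = ((½)*(½)*2)² = (½)² = ¼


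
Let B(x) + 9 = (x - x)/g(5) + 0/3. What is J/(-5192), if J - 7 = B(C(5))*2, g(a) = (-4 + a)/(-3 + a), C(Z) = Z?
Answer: 1/472 ≈ 0.0021186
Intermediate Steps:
g(a) = (-4 + a)/(-3 + a)
B(x) = -9 (B(x) = -9 + ((x - x)/(((-4 + 5)/(-3 + 5))) + 0/3) = -9 + (0/((1/2)) + 0*(⅓)) = -9 + (0/(((½)*1)) + 0) = -9 + (0/(½) + 0) = -9 + (0*2 + 0) = -9 + (0 + 0) = -9 + 0 = -9)
J = -11 (J = 7 - 9*2 = 7 - 18 = -11)
J/(-5192) = -11/(-5192) = -11*(-1/5192) = 1/472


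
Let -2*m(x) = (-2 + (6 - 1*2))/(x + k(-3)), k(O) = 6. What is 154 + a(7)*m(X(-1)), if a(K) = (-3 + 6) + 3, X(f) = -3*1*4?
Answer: 155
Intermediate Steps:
X(f) = -12 (X(f) = -3*4 = -12)
a(K) = 6 (a(K) = 3 + 3 = 6)
m(x) = -1/(6 + x) (m(x) = -(-2 + (6 - 1*2))/(2*(x + 6)) = -(-2 + (6 - 2))/(2*(6 + x)) = -(-2 + 4)/(2*(6 + x)) = -1/(6 + x))
154 + a(7)*m(X(-1)) = 154 + 6*(-1/(6 - 12)) = 154 + 6*(-1/(-6)) = 154 + 6*(-1*(-⅙)) = 154 + 6*(⅙) = 154 + 1 = 155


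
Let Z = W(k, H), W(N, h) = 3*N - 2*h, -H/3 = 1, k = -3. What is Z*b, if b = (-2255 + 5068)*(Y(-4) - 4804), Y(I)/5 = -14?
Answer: 41131686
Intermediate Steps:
Y(I) = -70 (Y(I) = 5*(-14) = -70)
H = -3 (H = -3*1 = -3)
W(N, h) = -2*h + 3*N
Z = -3 (Z = -2*(-3) + 3*(-3) = 6 - 9 = -3)
b = -13710562 (b = (-2255 + 5068)*(-70 - 4804) = 2813*(-4874) = -13710562)
Z*b = -3*(-13710562) = 41131686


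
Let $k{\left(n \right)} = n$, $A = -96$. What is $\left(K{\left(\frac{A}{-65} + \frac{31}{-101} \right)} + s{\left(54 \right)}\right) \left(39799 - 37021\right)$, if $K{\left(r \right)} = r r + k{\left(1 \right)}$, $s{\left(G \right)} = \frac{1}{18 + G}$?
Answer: $\frac{3423460066471}{517190700} \approx 6619.3$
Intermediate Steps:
$K{\left(r \right)} = 1 + r^{2}$ ($K{\left(r \right)} = r r + 1 = r^{2} + 1 = 1 + r^{2}$)
$\left(K{\left(\frac{A}{-65} + \frac{31}{-101} \right)} + s{\left(54 \right)}\right) \left(39799 - 37021\right) = \left(\left(1 + \left(- \frac{96}{-65} + \frac{31}{-101}\right)^{2}\right) + \frac{1}{18 + 54}\right) \left(39799 - 37021\right) = \left(\left(1 + \left(\left(-96\right) \left(- \frac{1}{65}\right) + 31 \left(- \frac{1}{101}\right)\right)^{2}\right) + \frac{1}{72}\right) 2778 = \left(\left(1 + \left(\frac{96}{65} - \frac{31}{101}\right)^{2}\right) + \frac{1}{72}\right) 2778 = \left(\left(1 + \left(\frac{7681}{6565}\right)^{2}\right) + \frac{1}{72}\right) 2778 = \left(\left(1 + \frac{58997761}{43099225}\right) + \frac{1}{72}\right) 2778 = \left(\frac{102096986}{43099225} + \frac{1}{72}\right) 2778 = \frac{7394082217}{3103144200} \cdot 2778 = \frac{3423460066471}{517190700}$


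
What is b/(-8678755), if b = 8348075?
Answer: -1669615/1735751 ≈ -0.96190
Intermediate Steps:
b/(-8678755) = 8348075/(-8678755) = 8348075*(-1/8678755) = -1669615/1735751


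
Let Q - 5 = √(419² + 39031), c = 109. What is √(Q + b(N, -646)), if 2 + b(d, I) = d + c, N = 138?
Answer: √(250 + 8*√3353) ≈ 26.707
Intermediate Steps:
b(d, I) = 107 + d (b(d, I) = -2 + (d + 109) = -2 + (109 + d) = 107 + d)
Q = 5 + 8*√3353 (Q = 5 + √(419² + 39031) = 5 + √(175561 + 39031) = 5 + √214592 = 5 + 8*√3353 ≈ 468.24)
√(Q + b(N, -646)) = √((5 + 8*√3353) + (107 + 138)) = √((5 + 8*√3353) + 245) = √(250 + 8*√3353)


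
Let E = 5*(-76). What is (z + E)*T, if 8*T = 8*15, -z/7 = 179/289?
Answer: -1666095/289 ≈ -5765.0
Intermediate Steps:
E = -380
z = -1253/289 ≈ -4.3356
T = 15 (T = (8*15)/8 = (⅛)*120 = 15)
(z + E)*T = (-1253/289 - 380)*15 = -111073/289*15 = -1666095/289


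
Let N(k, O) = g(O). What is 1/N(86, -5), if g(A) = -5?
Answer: -⅕ ≈ -0.20000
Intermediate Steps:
N(k, O) = -5
1/N(86, -5) = 1/(-5) = -⅕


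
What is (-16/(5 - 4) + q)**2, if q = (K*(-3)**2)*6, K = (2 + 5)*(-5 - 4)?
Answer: 11682724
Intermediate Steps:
K = -63 (K = 7*(-9) = -63)
q = -3402 (q = -63*(-3)**2*6 = -63*9*6 = -567*6 = -3402)
(-16/(5 - 4) + q)**2 = (-16/(5 - 4) - 3402)**2 = (-16/1 - 3402)**2 = (1*(-16) - 3402)**2 = (-16 - 3402)**2 = (-3418)**2 = 11682724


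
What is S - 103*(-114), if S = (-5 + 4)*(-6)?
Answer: 11748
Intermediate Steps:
S = 6 (S = -1*(-6) = 6)
S - 103*(-114) = 6 - 103*(-114) = 6 + 11742 = 11748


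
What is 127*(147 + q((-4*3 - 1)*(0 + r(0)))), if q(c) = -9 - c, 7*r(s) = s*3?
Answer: 17526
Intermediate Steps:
r(s) = 3*s/7 (r(s) = (s*3)/7 = (3*s)/7 = 3*s/7)
127*(147 + q((-4*3 - 1)*(0 + r(0)))) = 127*(147 + (-9 - (-4*3 - 1)*(0 + (3/7)*0))) = 127*(147 + (-9 - (-12 - 1)*(0 + 0))) = 127*(147 + (-9 - (-13)*0)) = 127*(147 + (-9 - 1*0)) = 127*(147 + (-9 + 0)) = 127*(147 - 9) = 127*138 = 17526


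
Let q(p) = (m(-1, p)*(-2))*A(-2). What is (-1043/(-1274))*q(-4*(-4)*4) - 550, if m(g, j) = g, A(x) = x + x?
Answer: -50646/91 ≈ -556.55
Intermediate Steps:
A(x) = 2*x
q(p) = -8 (q(p) = (-1*(-2))*(2*(-2)) = 2*(-4) = -8)
(-1043/(-1274))*q(-4*(-4)*4) - 550 = -1043/(-1274)*(-8) - 550 = -1043*(-1/1274)*(-8) - 550 = (149/182)*(-8) - 550 = -596/91 - 550 = -50646/91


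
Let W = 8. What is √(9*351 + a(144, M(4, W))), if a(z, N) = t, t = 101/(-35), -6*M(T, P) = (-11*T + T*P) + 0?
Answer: 8*√60410/35 ≈ 56.179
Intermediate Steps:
M(T, P) = 11*T/6 - P*T/6 (M(T, P) = -((-11*T + T*P) + 0)/6 = -((-11*T + P*T) + 0)/6 = -(-11*T + P*T)/6 = 11*T/6 - P*T/6)
t = -101/35 (t = 101*(-1/35) = -101/35 ≈ -2.8857)
a(z, N) = -101/35
√(9*351 + a(144, M(4, W))) = √(9*351 - 101/35) = √(3159 - 101/35) = √(110464/35) = 8*√60410/35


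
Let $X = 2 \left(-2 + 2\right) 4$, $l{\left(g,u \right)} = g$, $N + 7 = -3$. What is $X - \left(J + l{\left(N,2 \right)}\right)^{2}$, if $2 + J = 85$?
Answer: $-5329$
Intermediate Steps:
$N = -10$ ($N = -7 - 3 = -10$)
$J = 83$ ($J = -2 + 85 = 83$)
$X = 0$ ($X = 2 \cdot 0 \cdot 4 = 2 \cdot 0 = 0$)
$X - \left(J + l{\left(N,2 \right)}\right)^{2} = 0 - \left(83 - 10\right)^{2} = 0 - 73^{2} = 0 - 5329 = -5329$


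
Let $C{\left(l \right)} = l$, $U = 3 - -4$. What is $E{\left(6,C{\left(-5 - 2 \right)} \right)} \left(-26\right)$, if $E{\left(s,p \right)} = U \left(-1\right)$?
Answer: $182$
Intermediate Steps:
$U = 7$ ($U = 3 + 4 = 7$)
$E{\left(s,p \right)} = -7$ ($E{\left(s,p \right)} = 7 \left(-1\right) = -7$)
$E{\left(6,C{\left(-5 - 2 \right)} \right)} \left(-26\right) = \left(-7\right) \left(-26\right) = 182$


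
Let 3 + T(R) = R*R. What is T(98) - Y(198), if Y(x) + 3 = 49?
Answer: 9555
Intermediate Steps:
T(R) = -3 + R**2 (T(R) = -3 + R*R = -3 + R**2)
Y(x) = 46 (Y(x) = -3 + 49 = 46)
T(98) - Y(198) = (-3 + 98**2) - 1*46 = (-3 + 9604) - 46 = 9601 - 46 = 9555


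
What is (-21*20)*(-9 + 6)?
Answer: 1260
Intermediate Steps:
(-21*20)*(-9 + 6) = -420*(-3) = 1260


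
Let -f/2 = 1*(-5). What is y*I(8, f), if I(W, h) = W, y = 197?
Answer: 1576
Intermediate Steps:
f = 10 (f = -2*(-5) = 10)
y*I(8, f) = 197*8 = 1576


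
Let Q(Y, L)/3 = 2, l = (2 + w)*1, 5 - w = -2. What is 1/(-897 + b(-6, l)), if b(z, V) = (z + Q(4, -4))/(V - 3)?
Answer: -1/897 ≈ -0.0011148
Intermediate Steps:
w = 7 (w = 5 - 1*(-2) = 5 + 2 = 7)
l = 9 (l = (2 + 7)*1 = 9*1 = 9)
Q(Y, L) = 6 (Q(Y, L) = 3*2 = 6)
b(z, V) = (6 + z)/(-3 + V) (b(z, V) = (z + 6)/(V - 3) = (6 + z)/(-3 + V))
1/(-897 + b(-6, l)) = 1/(-897 + (6 - 6)/(-3 + 9)) = 1/(-897 + 0/6) = 1/(-897 + (⅙)*0) = 1/(-897 + 0) = 1/(-897) = -1/897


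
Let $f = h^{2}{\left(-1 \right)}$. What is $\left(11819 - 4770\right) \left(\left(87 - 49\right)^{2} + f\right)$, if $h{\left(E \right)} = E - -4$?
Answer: $10242197$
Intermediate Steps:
$h{\left(E \right)} = 4 + E$ ($h{\left(E \right)} = E + 4 = 4 + E$)
$f = 9$ ($f = \left(4 - 1\right)^{2} = 3^{2} = 9$)
$\left(11819 - 4770\right) \left(\left(87 - 49\right)^{2} + f\right) = \left(11819 - 4770\right) \left(\left(87 - 49\right)^{2} + 9\right) = 7049 \left(38^{2} + 9\right) = 7049 \left(1444 + 9\right) = 7049 \cdot 1453 = 10242197$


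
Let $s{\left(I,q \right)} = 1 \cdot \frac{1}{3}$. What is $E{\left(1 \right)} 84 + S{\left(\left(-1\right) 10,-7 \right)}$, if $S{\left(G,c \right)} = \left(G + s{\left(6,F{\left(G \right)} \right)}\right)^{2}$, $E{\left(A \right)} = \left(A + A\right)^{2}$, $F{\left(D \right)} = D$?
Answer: $\frac{3865}{9} \approx 429.44$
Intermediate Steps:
$s{\left(I,q \right)} = \frac{1}{3}$ ($s{\left(I,q \right)} = 1 \cdot \frac{1}{3} = \frac{1}{3}$)
$E{\left(A \right)} = 4 A^{2}$ ($E{\left(A \right)} = \left(2 A\right)^{2} = 4 A^{2}$)
$S{\left(G,c \right)} = \left(\frac{1}{3} + G\right)^{2}$ ($S{\left(G,c \right)} = \left(G + \frac{1}{3}\right)^{2} = \left(\frac{1}{3} + G\right)^{2}$)
$E{\left(1 \right)} 84 + S{\left(\left(-1\right) 10,-7 \right)} = 4 \cdot 1^{2} \cdot 84 + \frac{\left(1 + 3 \left(\left(-1\right) 10\right)\right)^{2}}{9} = 4 \cdot 1 \cdot 84 + \frac{\left(1 + 3 \left(-10\right)\right)^{2}}{9} = 4 \cdot 84 + \frac{\left(1 - 30\right)^{2}}{9} = 336 + \frac{\left(-29\right)^{2}}{9} = 336 + \frac{1}{9} \cdot 841 = 336 + \frac{841}{9} = \frac{3865}{9}$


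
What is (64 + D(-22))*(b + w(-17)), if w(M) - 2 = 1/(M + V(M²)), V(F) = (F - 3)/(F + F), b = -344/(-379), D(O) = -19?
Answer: 5147009/40174 ≈ 128.12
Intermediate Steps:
b = 344/379 (b = -344*(-1/379) = 344/379 ≈ 0.90765)
V(F) = (-3 + F)/(2*F) (V(F) = (-3 + F)/((2*F)) = (-3 + F)*(1/(2*F)) = (-3 + F)/(2*F))
w(M) = 2 + 1/(M + (-3 + M²)/(2*M²)) (w(M) = 2 + 1/(M + (-3 + M²)/(2*(M²))) = 2 + 1/(M + (-3 + M²)/(2*M²)))
(64 + D(-22))*(b + w(-17)) = (64 - 19)*(344/379 + 2*(-3 + 2*(-17)² + 2*(-17)³)/(-3 + (-17)² + 2*(-17)³)) = 45*(344/379 + 2*(-3 + 2*289 + 2*(-4913))/(-3 + 289 + 2*(-4913))) = 45*(344/379 + 2*(-3 + 578 - 9826)/(-3 + 289 - 9826)) = 45*(344/379 + 2*(-9251)/(-9540)) = 45*(344/379 + 2*(-1/9540)*(-9251)) = 45*(344/379 + 9251/4770) = 45*(5147009/1807830) = 5147009/40174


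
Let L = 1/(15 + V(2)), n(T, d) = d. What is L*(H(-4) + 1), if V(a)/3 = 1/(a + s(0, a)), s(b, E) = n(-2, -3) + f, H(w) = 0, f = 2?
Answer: 1/18 ≈ 0.055556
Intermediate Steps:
s(b, E) = -1 (s(b, E) = -3 + 2 = -1)
V(a) = 3/(-1 + a) (V(a) = 3/(a - 1) = 3/(-1 + a))
L = 1/18 (L = 1/(15 + 3/(-1 + 2)) = 1/(15 + 3/1) = 1/(15 + 3*1) = 1/(15 + 3) = 1/18 ≈ 0.055556)
L*(H(-4) + 1) = (0 + 1)/18 = (1/18)*1 = 1/18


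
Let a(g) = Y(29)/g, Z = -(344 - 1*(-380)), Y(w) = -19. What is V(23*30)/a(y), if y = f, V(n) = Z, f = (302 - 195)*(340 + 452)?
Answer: 61354656/19 ≈ 3.2292e+6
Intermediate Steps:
f = 84744 (f = 107*792 = 84744)
Z = -724 (Z = -(344 + 380) = -1*724 = -724)
V(n) = -724
y = 84744
a(g) = -19/g
V(23*30)/a(y) = -724/((-19/84744)) = -724/((-19*1/84744)) = -724/(-19/84744) = -724*(-84744/19) = 61354656/19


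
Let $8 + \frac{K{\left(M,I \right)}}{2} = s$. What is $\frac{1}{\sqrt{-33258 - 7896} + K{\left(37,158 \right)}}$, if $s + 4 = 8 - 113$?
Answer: $- \frac{39}{15985} - \frac{19 i \sqrt{114}}{95910} \approx -0.0024398 - 0.0021152 i$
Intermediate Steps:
$s = -109$ ($s = -4 + \left(8 - 113\right) = -4 - 105 = -109$)
$K{\left(M,I \right)} = -234$ ($K{\left(M,I \right)} = -16 + 2 \left(-109\right) = -16 - 218 = -234$)
$\frac{1}{\sqrt{-33258 - 7896} + K{\left(37,158 \right)}} = \frac{1}{\sqrt{-33258 - 7896} - 234} = \frac{1}{\sqrt{-41154} - 234} = \frac{1}{19 i \sqrt{114} - 234} = \frac{1}{-234 + 19 i \sqrt{114}}$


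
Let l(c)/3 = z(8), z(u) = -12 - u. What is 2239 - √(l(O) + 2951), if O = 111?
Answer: 2239 - 7*√59 ≈ 2185.2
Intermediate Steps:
l(c) = -60 (l(c) = 3*(-12 - 1*8) = 3*(-12 - 8) = 3*(-20) = -60)
2239 - √(l(O) + 2951) = 2239 - √(-60 + 2951) = 2239 - √2891 = 2239 - 7*√59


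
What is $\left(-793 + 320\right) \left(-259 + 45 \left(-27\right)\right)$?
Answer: $697202$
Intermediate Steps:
$\left(-793 + 320\right) \left(-259 + 45 \left(-27\right)\right) = - 473 \left(-259 - 1215\right) = \left(-473\right) \left(-1474\right) = 697202$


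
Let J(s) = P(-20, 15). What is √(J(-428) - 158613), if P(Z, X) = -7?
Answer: 2*I*√39655 ≈ 398.27*I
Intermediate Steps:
J(s) = -7
√(J(-428) - 158613) = √(-7 - 158613) = √(-158620) = 2*I*√39655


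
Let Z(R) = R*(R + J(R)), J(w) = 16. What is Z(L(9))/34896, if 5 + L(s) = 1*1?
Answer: -1/727 ≈ -0.0013755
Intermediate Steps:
L(s) = -4 (L(s) = -5 + 1*1 = -5 + 1 = -4)
Z(R) = R*(16 + R) (Z(R) = R*(R + 16) = R*(16 + R))
Z(L(9))/34896 = -4*(16 - 4)/34896 = -4*12*(1/34896) = -48*1/34896 = -1/727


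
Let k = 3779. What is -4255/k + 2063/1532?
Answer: 1277417/5789428 ≈ 0.22065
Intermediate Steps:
-4255/k + 2063/1532 = -4255/3779 + 2063/1532 = 1277417/5789428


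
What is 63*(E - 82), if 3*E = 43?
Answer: -4263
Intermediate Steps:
E = 43/3 (E = (⅓)*43 = 43/3 ≈ 14.333)
63*(E - 82) = 63*(43/3 - 82) = 63*(-203/3) = -4263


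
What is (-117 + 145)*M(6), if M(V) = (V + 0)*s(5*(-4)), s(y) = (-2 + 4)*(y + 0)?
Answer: -6720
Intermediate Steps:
s(y) = 2*y
M(V) = -40*V (M(V) = (V + 0)*(2*(5*(-4))) = V*(2*(-20)) = V*(-40) = -40*V)
(-117 + 145)*M(6) = (-117 + 145)*(-40*6) = 28*(-240) = -6720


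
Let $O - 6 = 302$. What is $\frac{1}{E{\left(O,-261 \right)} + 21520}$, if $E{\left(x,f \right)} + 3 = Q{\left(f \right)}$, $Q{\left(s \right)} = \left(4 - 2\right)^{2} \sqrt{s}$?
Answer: $\frac{21517}{462985465} - \frac{12 i \sqrt{29}}{462985465} \approx 4.6474 \cdot 10^{-5} - 1.3958 \cdot 10^{-7} i$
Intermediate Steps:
$O = 308$ ($O = 6 + 302 = 308$)
$Q{\left(s \right)} = 4 \sqrt{s}$ ($Q{\left(s \right)} = 2^{2} \sqrt{s} = 4 \sqrt{s}$)
$E{\left(x,f \right)} = -3 + 4 \sqrt{f}$
$\frac{1}{E{\left(O,-261 \right)} + 21520} = \frac{1}{\left(-3 + 4 \sqrt{-261}\right) + 21520} = \frac{1}{\left(-3 + 4 \cdot 3 i \sqrt{29}\right) + 21520} = \frac{1}{\left(-3 + 12 i \sqrt{29}\right) + 21520} = \frac{1}{21517 + 12 i \sqrt{29}}$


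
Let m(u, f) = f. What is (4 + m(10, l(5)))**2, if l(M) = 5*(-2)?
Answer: 36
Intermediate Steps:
l(M) = -10
(4 + m(10, l(5)))**2 = (4 - 10)**2 = (-6)**2 = 36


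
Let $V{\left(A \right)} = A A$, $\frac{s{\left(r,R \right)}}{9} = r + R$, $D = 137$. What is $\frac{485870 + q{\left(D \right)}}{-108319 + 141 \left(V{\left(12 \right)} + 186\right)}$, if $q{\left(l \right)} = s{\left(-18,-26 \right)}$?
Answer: $- \frac{485474}{61789} \approx -7.857$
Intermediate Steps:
$s{\left(r,R \right)} = 9 R + 9 r$ ($s{\left(r,R \right)} = 9 \left(r + R\right) = 9 \left(R + r\right) = 9 R + 9 r$)
$q{\left(l \right)} = -396$ ($q{\left(l \right)} = 9 \left(-26\right) + 9 \left(-18\right) = -234 - 162 = -396$)
$V{\left(A \right)} = A^{2}$
$\frac{485870 + q{\left(D \right)}}{-108319 + 141 \left(V{\left(12 \right)} + 186\right)} = \frac{485870 - 396}{-108319 + 141 \left(12^{2} + 186\right)} = \frac{485474}{-108319 + 141 \left(144 + 186\right)} = \frac{485474}{-108319 + 141 \cdot 330} = \frac{485474}{-108319 + 46530} = \frac{485474}{-61789} = 485474 \left(- \frac{1}{61789}\right) = - \frac{485474}{61789}$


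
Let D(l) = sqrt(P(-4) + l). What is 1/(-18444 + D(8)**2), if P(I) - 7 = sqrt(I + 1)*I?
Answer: I/(-18429*I + 4*sqrt(3)) ≈ -5.4262e-5 + 2.0399e-8*I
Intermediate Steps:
P(I) = 7 + I*sqrt(1 + I) (P(I) = 7 + sqrt(I + 1)*I = 7 + sqrt(1 + I)*I = 7 + I*sqrt(1 + I))
D(l) = sqrt(7 + l - 4*I*sqrt(3)) (D(l) = sqrt((7 - 4*sqrt(1 - 4)) + l) = sqrt((7 - 4*I*sqrt(3)) + l) = sqrt(7 + l - 4*I*sqrt(3)))
1/(-18444 + D(8)**2) = 1/(-18444 + (sqrt(7 + 8 - 4*I*sqrt(3)))**2) = 1/(-18444 + (sqrt(15 - 4*I*sqrt(3)))**2) = 1/(-18444 + (15 - 4*I*sqrt(3))) = 1/(-18429 - 4*I*sqrt(3))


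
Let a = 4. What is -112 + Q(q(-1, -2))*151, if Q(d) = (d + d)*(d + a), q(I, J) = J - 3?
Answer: 1398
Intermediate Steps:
q(I, J) = -3 + J
Q(d) = 2*d*(4 + d) (Q(d) = (d + d)*(d + 4) = (2*d)*(4 + d) = 2*d*(4 + d))
-112 + Q(q(-1, -2))*151 = -112 + (2*(-3 - 2)*(4 + (-3 - 2)))*151 = -112 + (2*(-5)*(4 - 5))*151 = -112 + (2*(-5)*(-1))*151 = -112 + 10*151 = -112 + 1510 = 1398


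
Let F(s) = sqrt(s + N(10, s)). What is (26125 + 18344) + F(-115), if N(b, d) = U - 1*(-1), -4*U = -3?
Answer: 44469 + I*sqrt(453)/2 ≈ 44469.0 + 10.642*I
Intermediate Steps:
U = 3/4 (U = -1/4*(-3) = 3/4 ≈ 0.75000)
N(b, d) = 7/4 (N(b, d) = 3/4 - 1*(-1) = 3/4 + 1 = 7/4)
F(s) = sqrt(7/4 + s) (F(s) = sqrt(s + 7/4) = sqrt(7/4 + s))
(26125 + 18344) + F(-115) = (26125 + 18344) + sqrt(7 + 4*(-115))/2 = 44469 + sqrt(7 - 460)/2 = 44469 + sqrt(-453)/2 = 44469 + (I*sqrt(453))/2 = 44469 + I*sqrt(453)/2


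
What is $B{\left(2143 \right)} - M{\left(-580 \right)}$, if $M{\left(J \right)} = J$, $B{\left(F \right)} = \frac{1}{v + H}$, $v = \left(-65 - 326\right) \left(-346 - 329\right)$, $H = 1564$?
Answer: $\frac{153983621}{265489} \approx 580.0$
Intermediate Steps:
$v = 263925$ ($v = \left(-391\right) \left(-675\right) = 263925$)
$B{\left(F \right)} = \frac{1}{265489}$ ($B{\left(F \right)} = \frac{1}{263925 + 1564} = \frac{1}{265489}$)
$B{\left(2143 \right)} - M{\left(-580 \right)} = \frac{1}{265489} - -580 = \frac{1}{265489} + 580 = \frac{153983621}{265489}$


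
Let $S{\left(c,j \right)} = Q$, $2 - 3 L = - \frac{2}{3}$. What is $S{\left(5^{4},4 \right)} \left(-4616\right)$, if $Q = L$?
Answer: $- \frac{36928}{9} \approx -4103.1$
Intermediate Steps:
$L = \frac{8}{9}$ ($L = \frac{2}{3} - \frac{\left(-2\right) \frac{1}{3}}{3} = \frac{2}{3} - - \frac{2}{9} = \frac{2}{3} + \frac{2}{9} = \frac{8}{9} \approx 0.88889$)
$Q = \frac{8}{9} \approx 0.88889$
$S{\left(c,j \right)} = \frac{8}{9}$
$S{\left(5^{4},4 \right)} \left(-4616\right) = \frac{8}{9} \left(-4616\right) = - \frac{36928}{9}$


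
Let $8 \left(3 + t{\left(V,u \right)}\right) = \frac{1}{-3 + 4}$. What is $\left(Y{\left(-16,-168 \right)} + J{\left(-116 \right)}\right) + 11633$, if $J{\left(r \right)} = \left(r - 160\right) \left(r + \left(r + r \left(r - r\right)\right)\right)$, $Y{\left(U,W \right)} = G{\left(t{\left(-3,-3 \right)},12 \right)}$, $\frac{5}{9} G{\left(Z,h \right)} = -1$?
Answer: $\frac{378316}{5} \approx 75663.0$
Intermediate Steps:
$t{\left(V,u \right)} = - \frac{23}{8}$ ($t{\left(V,u \right)} = -3 + \frac{1}{8 \left(-3 + 4\right)} = -3 + \frac{1}{8 \cdot 1} = -3 + \frac{1}{8} \cdot 1 = -3 + \frac{1}{8} = - \frac{23}{8}$)
$G{\left(Z,h \right)} = - \frac{9}{5}$ ($G{\left(Z,h \right)} = \frac{9}{5} \left(-1\right) = - \frac{9}{5}$)
$Y{\left(U,W \right)} = - \frac{9}{5}$
$J{\left(r \right)} = 2 r \left(-160 + r\right)$ ($J{\left(r \right)} = \left(-160 + r\right) \left(r + \left(r + r 0\right)\right) = \left(-160 + r\right) \left(r + \left(r + 0\right)\right) = \left(-160 + r\right) \left(r + r\right) = \left(-160 + r\right) 2 r = 2 r \left(-160 + r\right)$)
$\left(Y{\left(-16,-168 \right)} + J{\left(-116 \right)}\right) + 11633 = \left(- \frac{9}{5} + 2 \left(-116\right) \left(-160 - 116\right)\right) + 11633 = \left(- \frac{9}{5} + 2 \left(-116\right) \left(-276\right)\right) + 11633 = \left(- \frac{9}{5} + 64032\right) + 11633 = \frac{320151}{5} + 11633 = \frac{378316}{5}$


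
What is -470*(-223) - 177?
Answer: 104633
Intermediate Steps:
-470*(-223) - 177 = 104810 - 177 = 104633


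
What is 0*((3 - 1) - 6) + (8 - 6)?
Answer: 2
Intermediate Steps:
0*((3 - 1) - 6) + (8 - 6) = 0*(2 - 6) + 2 = 0*(-4) + 2 = 0 + 2 = 2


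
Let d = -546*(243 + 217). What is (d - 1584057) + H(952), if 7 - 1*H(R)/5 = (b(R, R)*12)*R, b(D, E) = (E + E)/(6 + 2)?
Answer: -15429742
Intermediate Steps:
b(D, E) = E/4 (b(D, E) = (2*E)/8 = (2*E)*(⅛) = E/4)
d = -251160 (d = -546*460 = -251160)
H(R) = 35 - 15*R² (H(R) = 35 - 5*(R/4)*12*R = 35 - 5*3*R*R = 35 - 15*R²)
(d - 1584057) + H(952) = (-251160 - 1584057) + (35 - 15*952²) = -1835217 + (35 - 15*906304) = -1835217 + (35 - 13594560) = -1835217 - 13594525 = -15429742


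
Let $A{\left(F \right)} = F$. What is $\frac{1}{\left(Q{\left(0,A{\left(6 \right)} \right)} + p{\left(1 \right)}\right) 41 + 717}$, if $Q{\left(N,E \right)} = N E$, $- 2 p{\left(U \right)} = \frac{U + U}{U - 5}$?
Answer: $\frac{4}{2909} \approx 0.001375$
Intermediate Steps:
$p{\left(U \right)} = - \frac{U}{-5 + U}$ ($p{\left(U \right)} = - \frac{\left(U + U\right) \frac{1}{U - 5}}{2} = - \frac{2 U \frac{1}{-5 + U}}{2} = - \frac{U}{-5 + U}$)
$Q{\left(N,E \right)} = E N$
$\frac{1}{\left(Q{\left(0,A{\left(6 \right)} \right)} + p{\left(1 \right)}\right) 41 + 717} = \frac{1}{\left(6 \cdot 0 - 1 \frac{1}{-5 + 1}\right) 41 + 717} = \frac{1}{\left(0 - 1 \frac{1}{-4}\right) 41 + 717} = \frac{1}{\left(0 - 1 \left(- \frac{1}{4}\right)\right) 41 + 717} = \frac{1}{\left(0 + \frac{1}{4}\right) 41 + 717} = \frac{1}{\frac{1}{4} \cdot 41 + 717} = \frac{1}{\frac{41}{4} + 717} = \frac{1}{\frac{2909}{4}} = \frac{4}{2909}$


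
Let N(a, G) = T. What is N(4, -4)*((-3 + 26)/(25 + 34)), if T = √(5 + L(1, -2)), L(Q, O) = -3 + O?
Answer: 0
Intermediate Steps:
T = 0 (T = √(5 + (-3 - 2)) = √(5 - 5) = √0 = 0)
N(a, G) = 0
N(4, -4)*((-3 + 26)/(25 + 34)) = 0*((-3 + 26)/(25 + 34)) = 0*(23/59) = 0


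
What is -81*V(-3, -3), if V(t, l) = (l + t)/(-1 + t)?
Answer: -243/2 ≈ -121.50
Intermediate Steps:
V(t, l) = (l + t)/(-1 + t)
-81*V(-3, -3) = -81*(-3 - 3)/(-1 - 3) = -81*(-6)/(-4) = -(-81)*(-6)/4 = -81*3/2 = -243/2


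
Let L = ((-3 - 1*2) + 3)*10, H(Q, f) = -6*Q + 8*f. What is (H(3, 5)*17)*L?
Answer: -7480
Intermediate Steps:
L = -20 (L = ((-3 - 2) + 3)*10 = (-5 + 3)*10 = -2*10 = -20)
(H(3, 5)*17)*L = ((-6*3 + 8*5)*17)*(-20) = ((-18 + 40)*17)*(-20) = (22*17)*(-20) = 374*(-20) = -7480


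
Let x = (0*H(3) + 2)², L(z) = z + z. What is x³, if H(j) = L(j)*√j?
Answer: 64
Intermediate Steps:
L(z) = 2*z
H(j) = 2*j^(3/2) (H(j) = (2*j)*√j = 2*j^(3/2))
x = 4 (x = (0*(2*3^(3/2)) + 2)² = (0*(2*(3*√3)) + 2)² = (0*(6*√3) + 2)² = (0 + 2)² = 2² = 4)
x³ = 4³ = 64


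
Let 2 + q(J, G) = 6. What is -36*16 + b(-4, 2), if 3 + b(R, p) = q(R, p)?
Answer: -575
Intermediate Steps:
q(J, G) = 4 (q(J, G) = -2 + 6 = 4)
b(R, p) = 1 (b(R, p) = -3 + 4 = 1)
-36*16 + b(-4, 2) = -36*16 + 1 = -576 + 1 = -575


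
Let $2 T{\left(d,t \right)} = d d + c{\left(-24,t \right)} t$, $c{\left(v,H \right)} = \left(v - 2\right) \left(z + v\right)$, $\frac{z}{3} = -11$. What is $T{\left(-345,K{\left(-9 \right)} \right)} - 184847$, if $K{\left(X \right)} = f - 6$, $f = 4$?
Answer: $- \frac{253633}{2} \approx -1.2682 \cdot 10^{5}$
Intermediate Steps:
$K{\left(X \right)} = -2$ ($K{\left(X \right)} = 4 - 6 = -2$)
$z = -33$ ($z = 3 \left(-11\right) = -33$)
$c{\left(v,H \right)} = \left(-33 + v\right) \left(-2 + v\right)$ ($c{\left(v,H \right)} = \left(v - 2\right) \left(-33 + v\right) = \left(-2 + v\right) \left(-33 + v\right) = \left(-33 + v\right) \left(-2 + v\right)$)
$T{\left(d,t \right)} = \frac{d^{2}}{2} + 741 t$ ($T{\left(d,t \right)} = \frac{d d + \left(66 + \left(-24\right)^{2} - -840\right) t}{2} = \frac{d^{2} + \left(66 + 576 + 840\right) t}{2} = \frac{d^{2} + 1482 t}{2} = \frac{d^{2}}{2} + 741 t$)
$T{\left(-345,K{\left(-9 \right)} \right)} - 184847 = \left(\frac{\left(-345\right)^{2}}{2} + 741 \left(-2\right)\right) - 184847 = \left(\frac{1}{2} \cdot 119025 - 1482\right) - 184847 = \left(\frac{119025}{2} - 1482\right) - 184847 = \frac{116061}{2} - 184847 = - \frac{253633}{2}$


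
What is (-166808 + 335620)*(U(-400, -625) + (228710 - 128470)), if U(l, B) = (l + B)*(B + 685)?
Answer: 6539776880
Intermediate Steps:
U(l, B) = (685 + B)*(B + l) (U(l, B) = (B + l)*(685 + B) = (685 + B)*(B + l))
(-166808 + 335620)*(U(-400, -625) + (228710 - 128470)) = (-166808 + 335620)*(((-625)² + 685*(-625) + 685*(-400) - 625*(-400)) + (228710 - 128470)) = 168812*((390625 - 428125 - 274000 + 250000) + 100240) = 168812*(-61500 + 100240) = 168812*38740 = 6539776880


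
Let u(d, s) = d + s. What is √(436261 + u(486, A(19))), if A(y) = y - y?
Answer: √436747 ≈ 660.87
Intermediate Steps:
A(y) = 0
√(436261 + u(486, A(19))) = √(436261 + (486 + 0)) = √(436261 + 486) = √436747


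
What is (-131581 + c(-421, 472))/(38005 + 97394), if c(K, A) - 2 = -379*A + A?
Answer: -309995/135399 ≈ -2.2895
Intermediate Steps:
c(K, A) = 2 - 378*A (c(K, A) = 2 + (-379*A + A) = 2 - 378*A)
(-131581 + c(-421, 472))/(38005 + 97394) = (-131581 + (2 - 378*472))/(38005 + 97394) = (-131581 + (2 - 178416))/135399 = (-131581 - 178414)*(1/135399) = -309995*1/135399 = -309995/135399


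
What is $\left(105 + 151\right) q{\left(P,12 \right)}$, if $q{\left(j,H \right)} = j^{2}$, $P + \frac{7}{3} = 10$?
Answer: $\frac{135424}{9} \approx 15047.0$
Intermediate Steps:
$P = \frac{23}{3}$ ($P = - \frac{7}{3} + 10 = \frac{23}{3} \approx 7.6667$)
$\left(105 + 151\right) q{\left(P,12 \right)} = \left(105 + 151\right) \left(\frac{23}{3}\right)^{2} = 256 \cdot \frac{529}{9} = \frac{135424}{9}$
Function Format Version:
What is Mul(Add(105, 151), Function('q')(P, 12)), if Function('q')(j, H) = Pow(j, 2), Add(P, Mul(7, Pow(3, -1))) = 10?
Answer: Rational(135424, 9) ≈ 15047.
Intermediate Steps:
P = Rational(23, 3) (P = Add(Rational(-7, 3), 10) = Rational(23, 3) ≈ 7.6667)
Mul(Add(105, 151), Function('q')(P, 12)) = Mul(Add(105, 151), Pow(Rational(23, 3), 2)) = Mul(256, Rational(529, 9)) = Rational(135424, 9)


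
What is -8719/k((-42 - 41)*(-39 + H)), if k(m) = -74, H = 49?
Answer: 8719/74 ≈ 117.82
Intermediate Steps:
-8719/k((-42 - 41)*(-39 + H)) = -8719/(-74) = -8719*(-1/74) = 8719/74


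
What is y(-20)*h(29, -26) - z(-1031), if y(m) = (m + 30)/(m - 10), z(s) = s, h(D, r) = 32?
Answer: 3061/3 ≈ 1020.3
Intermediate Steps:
y(m) = (30 + m)/(-10 + m)
y(-20)*h(29, -26) - z(-1031) = ((30 - 20)/(-10 - 20))*32 - 1*(-1031) = (10/(-30))*32 + 1031 = -1/30*10*32 + 1031 = -⅓*32 + 1031 = -32/3 + 1031 = 3061/3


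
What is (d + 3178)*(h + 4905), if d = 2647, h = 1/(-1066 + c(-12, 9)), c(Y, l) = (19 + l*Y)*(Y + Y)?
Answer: 6114328915/214 ≈ 2.8572e+7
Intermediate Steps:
c(Y, l) = 2*Y*(19 + Y*l) (c(Y, l) = (19 + Y*l)*(2*Y) = 2*Y*(19 + Y*l))
h = 1/1070 (h = 1/(-1066 + 2*(-12)*(19 - 12*9)) = 1/(-1066 + 2*(-12)*(19 - 108)) = 1/(-1066 + 2*(-12)*(-89)) = 1/(-1066 + 2136) = 1/1070 ≈ 0.00093458)
(d + 3178)*(h + 4905) = (2647 + 3178)*(1/1070 + 4905) = 5825*(5248351/1070) = 6114328915/214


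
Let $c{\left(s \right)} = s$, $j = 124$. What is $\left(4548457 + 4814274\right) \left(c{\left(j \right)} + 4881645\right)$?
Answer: $45706689951139$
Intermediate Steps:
$\left(4548457 + 4814274\right) \left(c{\left(j \right)} + 4881645\right) = \left(4548457 + 4814274\right) \left(124 + 4881645\right) = 9362731 \cdot 4881769 = 45706689951139$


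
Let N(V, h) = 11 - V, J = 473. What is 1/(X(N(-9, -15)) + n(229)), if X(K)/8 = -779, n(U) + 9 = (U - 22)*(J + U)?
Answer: 1/139073 ≈ 7.1905e-6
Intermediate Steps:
n(U) = -9 + (-22 + U)*(473 + U) (n(U) = -9 + (U - 22)*(473 + U) = -9 + (-22 + U)*(473 + U))
X(K) = -6232 (X(K) = 8*(-779) = -6232)
1/(X(N(-9, -15)) + n(229)) = 1/(-6232 + (-10415 + 229² + 451*229)) = 1/(-6232 + (-10415 + 52441 + 103279)) = 1/(-6232 + 145305) = 1/139073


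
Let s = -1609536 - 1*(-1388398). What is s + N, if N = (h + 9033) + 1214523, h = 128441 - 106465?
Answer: 1024394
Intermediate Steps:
h = 21976
s = -221138 (s = -1609536 + 1388398 = -221138)
N = 1245532 (N = (21976 + 9033) + 1214523 = 31009 + 1214523 = 1245532)
s + N = -221138 + 1245532 = 1024394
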